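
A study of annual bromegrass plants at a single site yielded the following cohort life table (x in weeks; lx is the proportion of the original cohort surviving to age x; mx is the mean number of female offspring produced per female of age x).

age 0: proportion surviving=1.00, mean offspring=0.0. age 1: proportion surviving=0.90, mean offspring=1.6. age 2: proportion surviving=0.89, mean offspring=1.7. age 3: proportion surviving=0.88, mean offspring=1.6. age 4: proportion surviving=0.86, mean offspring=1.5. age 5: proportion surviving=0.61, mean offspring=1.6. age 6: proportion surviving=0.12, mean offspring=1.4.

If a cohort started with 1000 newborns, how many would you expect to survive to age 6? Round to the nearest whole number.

120

Expected survivors = N0 · l_6 = 1000 × 0.12 = 120 → 120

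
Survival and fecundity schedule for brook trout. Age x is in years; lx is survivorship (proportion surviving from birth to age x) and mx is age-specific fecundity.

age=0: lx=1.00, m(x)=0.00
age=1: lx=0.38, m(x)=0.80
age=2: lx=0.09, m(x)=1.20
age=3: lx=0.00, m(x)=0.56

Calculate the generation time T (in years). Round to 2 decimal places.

lx·mx: 0, 0.304, 0.108, 0 → R0 = 0.412
x·lx·mx: 0, 0.304, 0.216, 0 → Σ = 0.52
T = 0.52 / 0.412 = 1.262136… → 1.26

1.26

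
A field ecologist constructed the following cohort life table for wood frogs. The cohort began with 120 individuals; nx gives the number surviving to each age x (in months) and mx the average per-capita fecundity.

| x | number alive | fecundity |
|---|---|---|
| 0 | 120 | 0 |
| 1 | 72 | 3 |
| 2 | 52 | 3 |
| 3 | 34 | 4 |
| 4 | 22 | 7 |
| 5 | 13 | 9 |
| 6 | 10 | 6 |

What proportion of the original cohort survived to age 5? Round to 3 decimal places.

0.108

l_5 = n_5/n_0 = 13/120 = 0.108333… → 0.108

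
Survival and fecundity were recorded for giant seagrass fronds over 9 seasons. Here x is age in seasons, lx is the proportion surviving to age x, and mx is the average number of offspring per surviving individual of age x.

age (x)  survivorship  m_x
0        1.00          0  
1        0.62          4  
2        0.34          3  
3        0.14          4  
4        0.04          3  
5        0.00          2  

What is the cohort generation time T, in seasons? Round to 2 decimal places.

lx·mx: 0, 2.48, 1.02, 0.56, 0.12, 0 → R0 = 4.18
x·lx·mx: 0, 2.48, 2.04, 1.68, 0.48, 0 → Σ = 6.68
T = 6.68 / 4.18 = 1.598086… → 1.60

1.60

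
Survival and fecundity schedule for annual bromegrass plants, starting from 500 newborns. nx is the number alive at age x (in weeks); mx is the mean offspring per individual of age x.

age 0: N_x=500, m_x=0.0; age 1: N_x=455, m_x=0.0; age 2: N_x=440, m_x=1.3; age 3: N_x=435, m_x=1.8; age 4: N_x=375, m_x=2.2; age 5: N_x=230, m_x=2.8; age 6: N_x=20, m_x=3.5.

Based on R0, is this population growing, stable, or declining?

lx = nx/n0 = nx/500: 1, 0.91, 0.88, 0.87, 0.75, 0.46, 0.04
R0 = Σ lx·mx = 0 + 0 + 1.144 + 1.566 + 1.65 + 1.288 + 0.14 = 5.788
R0 > 1, so the population is growing.

growing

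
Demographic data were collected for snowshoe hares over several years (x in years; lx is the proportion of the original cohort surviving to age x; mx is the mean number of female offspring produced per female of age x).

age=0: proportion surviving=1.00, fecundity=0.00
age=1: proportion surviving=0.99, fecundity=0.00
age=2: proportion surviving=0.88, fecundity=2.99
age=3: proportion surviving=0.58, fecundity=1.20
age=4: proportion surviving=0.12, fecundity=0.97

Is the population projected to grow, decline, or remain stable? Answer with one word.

R0 = Σ lx·mx = 0 + 0 + 2.6312 + 0.696 + 0.1164 = 3.4436
R0 > 1, so the population is growing.

growing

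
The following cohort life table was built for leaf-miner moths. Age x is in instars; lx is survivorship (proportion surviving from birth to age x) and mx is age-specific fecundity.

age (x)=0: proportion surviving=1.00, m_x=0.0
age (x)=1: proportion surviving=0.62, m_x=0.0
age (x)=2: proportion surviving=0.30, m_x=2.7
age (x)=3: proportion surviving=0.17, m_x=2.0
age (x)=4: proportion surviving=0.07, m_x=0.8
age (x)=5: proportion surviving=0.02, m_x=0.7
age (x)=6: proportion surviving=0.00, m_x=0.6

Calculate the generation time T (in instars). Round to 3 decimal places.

lx·mx: 0, 0, 0.81, 0.34, 0.056, 0.014, 0 → R0 = 1.22
x·lx·mx: 0, 0, 1.62, 1.02, 0.224, 0.07, 0 → Σ = 2.934
T = 2.934 / 1.22 = 2.404918… → 2.405

2.405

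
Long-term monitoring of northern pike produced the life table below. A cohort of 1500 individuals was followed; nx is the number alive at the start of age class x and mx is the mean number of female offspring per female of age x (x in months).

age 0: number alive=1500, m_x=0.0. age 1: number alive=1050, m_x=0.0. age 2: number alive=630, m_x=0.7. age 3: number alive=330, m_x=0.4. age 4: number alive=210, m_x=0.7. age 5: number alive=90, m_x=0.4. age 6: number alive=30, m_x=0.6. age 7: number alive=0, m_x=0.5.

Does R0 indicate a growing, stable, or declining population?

lx = nx/n0 = nx/1500: 1, 0.7, 0.42, 0.22, 0.14, 0.06, 0.02, 0
R0 = Σ lx·mx = 0 + 0 + 0.294 + 0.088 + 0.098 + 0.024 + 0.012 + 0 = 0.516
R0 < 1, so the population is declining.

declining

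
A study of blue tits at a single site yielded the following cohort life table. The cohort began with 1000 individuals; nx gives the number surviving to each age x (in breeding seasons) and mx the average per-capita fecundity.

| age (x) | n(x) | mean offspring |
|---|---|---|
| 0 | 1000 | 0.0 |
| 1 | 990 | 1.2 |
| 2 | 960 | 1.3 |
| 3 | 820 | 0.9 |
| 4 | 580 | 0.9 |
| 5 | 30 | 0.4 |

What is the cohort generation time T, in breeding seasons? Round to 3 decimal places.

lx = nx/n0 = nx/1000: 1, 0.99, 0.96, 0.82, 0.58, 0.03
lx·mx: 0, 1.188, 1.248, 0.738, 0.522, 0.012 → R0 = 3.708
x·lx·mx: 0, 1.188, 2.496, 2.214, 2.088, 0.06 → Σ = 8.046
T = 8.046 / 3.708 = 2.169903… → 2.170

2.170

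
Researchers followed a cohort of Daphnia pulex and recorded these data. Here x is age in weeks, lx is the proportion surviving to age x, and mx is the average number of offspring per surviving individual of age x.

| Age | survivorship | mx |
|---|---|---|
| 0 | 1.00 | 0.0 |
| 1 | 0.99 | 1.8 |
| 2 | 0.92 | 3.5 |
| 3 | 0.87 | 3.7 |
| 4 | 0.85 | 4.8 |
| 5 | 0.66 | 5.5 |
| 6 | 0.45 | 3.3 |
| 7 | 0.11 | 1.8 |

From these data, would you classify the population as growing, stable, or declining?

R0 = Σ lx·mx = 0 + 1.782 + 3.22 + 3.219 + 4.08 + 3.63 + 1.485 + 0.198 = 17.614
R0 > 1, so the population is growing.

growing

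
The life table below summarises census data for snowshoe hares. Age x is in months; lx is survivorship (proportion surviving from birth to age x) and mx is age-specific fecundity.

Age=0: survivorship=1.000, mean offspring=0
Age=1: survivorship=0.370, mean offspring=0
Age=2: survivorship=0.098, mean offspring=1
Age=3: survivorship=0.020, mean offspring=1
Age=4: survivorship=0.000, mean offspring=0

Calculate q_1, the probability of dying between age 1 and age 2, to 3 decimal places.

0.735

q_1 = (l_1 − l_2) / l_1 = (0.37 − 0.098) / 0.37
     = 0.272 / 0.37 = 0.735135… → 0.735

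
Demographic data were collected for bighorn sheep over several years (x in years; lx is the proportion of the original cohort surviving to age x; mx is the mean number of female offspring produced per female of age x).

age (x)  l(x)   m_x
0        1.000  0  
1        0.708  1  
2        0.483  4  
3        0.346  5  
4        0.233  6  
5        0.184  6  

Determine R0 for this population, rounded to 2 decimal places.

6.87

lx·mx by age: 0, 0.708, 1.932, 1.73, 1.398, 1.104
R0 = Σ lx·mx = 6.872 → 6.87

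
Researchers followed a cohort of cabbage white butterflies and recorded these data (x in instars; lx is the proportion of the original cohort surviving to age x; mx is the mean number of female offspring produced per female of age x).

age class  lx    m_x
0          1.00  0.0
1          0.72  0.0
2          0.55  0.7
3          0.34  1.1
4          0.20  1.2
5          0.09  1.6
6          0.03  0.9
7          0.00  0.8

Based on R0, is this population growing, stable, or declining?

growing

R0 = Σ lx·mx = 0 + 0 + 0.385 + 0.374 + 0.24 + 0.144 + 0.027 + 0 = 1.17
R0 > 1, so the population is growing.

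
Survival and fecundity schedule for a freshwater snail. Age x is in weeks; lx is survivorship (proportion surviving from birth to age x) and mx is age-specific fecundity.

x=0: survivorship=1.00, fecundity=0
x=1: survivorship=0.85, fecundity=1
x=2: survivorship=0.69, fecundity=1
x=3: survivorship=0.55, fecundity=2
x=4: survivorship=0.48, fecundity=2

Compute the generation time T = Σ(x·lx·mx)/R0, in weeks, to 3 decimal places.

2.603

lx·mx: 0, 0.85, 0.69, 1.1, 0.96 → R0 = 3.6
x·lx·mx: 0, 0.85, 1.38, 3.3, 3.84 → Σ = 9.37
T = 9.37 / 3.6 = 2.602778… → 2.603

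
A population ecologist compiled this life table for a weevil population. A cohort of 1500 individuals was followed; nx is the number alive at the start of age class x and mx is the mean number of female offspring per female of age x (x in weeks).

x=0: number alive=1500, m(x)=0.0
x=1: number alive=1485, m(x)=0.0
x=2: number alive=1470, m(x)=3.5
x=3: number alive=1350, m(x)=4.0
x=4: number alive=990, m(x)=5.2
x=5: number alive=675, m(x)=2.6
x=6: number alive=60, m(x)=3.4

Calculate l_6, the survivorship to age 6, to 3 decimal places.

l_6 = n_6/n_0 = 60/1500 = 0.04 → 0.040

0.040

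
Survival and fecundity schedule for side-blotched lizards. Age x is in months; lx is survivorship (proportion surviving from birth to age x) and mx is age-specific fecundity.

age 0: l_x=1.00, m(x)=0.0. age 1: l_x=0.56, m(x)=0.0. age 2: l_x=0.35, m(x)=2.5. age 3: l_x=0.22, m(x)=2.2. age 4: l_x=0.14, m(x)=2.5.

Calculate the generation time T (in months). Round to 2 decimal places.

lx·mx: 0, 0, 0.875, 0.484, 0.35 → R0 = 1.709
x·lx·mx: 0, 0, 1.75, 1.452, 1.4 → Σ = 4.602
T = 4.602 / 1.709 = 2.692803… → 2.69

2.69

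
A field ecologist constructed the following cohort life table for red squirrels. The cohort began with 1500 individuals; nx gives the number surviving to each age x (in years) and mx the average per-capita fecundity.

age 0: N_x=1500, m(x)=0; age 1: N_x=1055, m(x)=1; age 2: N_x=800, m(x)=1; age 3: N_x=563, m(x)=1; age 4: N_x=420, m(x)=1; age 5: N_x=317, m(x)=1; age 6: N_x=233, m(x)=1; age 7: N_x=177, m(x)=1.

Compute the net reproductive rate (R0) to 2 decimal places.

2.38

lx = nx/n0 = nx/1500: 1, 0.70333…, 0.53333…, 0.37533…, 0.28, 0.21133…, 0.15533…, 0.118
lx·mx by age: 0, 0.703333…, 0.533333…, 0.375333…, 0.28, 0.211333…, 0.155333…, 0.118
R0 = Σ lx·mx = 2.376667… → 2.38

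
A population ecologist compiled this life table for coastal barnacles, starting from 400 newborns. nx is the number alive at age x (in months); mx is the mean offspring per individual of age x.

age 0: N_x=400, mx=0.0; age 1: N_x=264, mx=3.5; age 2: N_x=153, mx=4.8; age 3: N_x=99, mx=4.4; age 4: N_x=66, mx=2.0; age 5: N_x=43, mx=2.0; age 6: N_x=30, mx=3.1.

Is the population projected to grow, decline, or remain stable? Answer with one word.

lx = nx/n0 = nx/400: 1, 0.66, 0.3825, 0.2475, 0.165, 0.1075, 0.075
R0 = Σ lx·mx = 0 + 2.31 + 1.836 + 1.089 + 0.33 + 0.215 + 0.2325 = 6.0125
R0 > 1, so the population is growing.

growing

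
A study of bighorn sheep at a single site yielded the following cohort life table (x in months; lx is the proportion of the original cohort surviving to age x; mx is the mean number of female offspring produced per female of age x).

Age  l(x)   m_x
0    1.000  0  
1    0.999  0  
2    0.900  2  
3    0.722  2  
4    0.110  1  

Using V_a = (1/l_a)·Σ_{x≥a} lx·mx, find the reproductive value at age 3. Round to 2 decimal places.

lx·mx for x ≥ 3: 1.444, 0.11 → sum = 1.554
V_3 = 1.554 / l_3 = 1.554 / 0.722 = 2.152355… → 2.15

2.15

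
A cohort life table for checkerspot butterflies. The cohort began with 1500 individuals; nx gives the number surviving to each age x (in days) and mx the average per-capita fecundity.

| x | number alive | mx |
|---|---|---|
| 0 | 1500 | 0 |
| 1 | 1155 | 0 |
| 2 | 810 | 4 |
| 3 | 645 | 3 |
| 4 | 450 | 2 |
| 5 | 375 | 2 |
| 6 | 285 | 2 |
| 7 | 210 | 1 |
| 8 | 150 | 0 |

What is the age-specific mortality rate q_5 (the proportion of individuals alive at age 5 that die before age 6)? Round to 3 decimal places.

lx = nx/n0 = nx/1500: 1, 0.77, 0.54, 0.43, 0.3, 0.25, 0.19, 0.14, 0.1
q_5 = (l_5 − l_6) / l_5 = (0.25 − 0.19) / 0.25
     = 0.06 / 0.25 = 0.24 → 0.240

0.240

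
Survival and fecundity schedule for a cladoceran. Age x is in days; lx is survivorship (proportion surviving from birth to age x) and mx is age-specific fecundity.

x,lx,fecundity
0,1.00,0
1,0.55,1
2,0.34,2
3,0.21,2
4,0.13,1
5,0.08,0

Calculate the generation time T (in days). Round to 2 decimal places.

2.07

lx·mx: 0, 0.55, 0.68, 0.42, 0.13, 0 → R0 = 1.78
x·lx·mx: 0, 0.55, 1.36, 1.26, 0.52, 0 → Σ = 3.69
T = 3.69 / 1.78 = 2.073034… → 2.07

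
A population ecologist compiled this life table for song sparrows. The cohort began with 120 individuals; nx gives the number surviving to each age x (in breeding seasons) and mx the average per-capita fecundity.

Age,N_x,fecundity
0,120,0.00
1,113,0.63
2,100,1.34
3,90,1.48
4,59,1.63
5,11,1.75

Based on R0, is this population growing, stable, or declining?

growing

lx = nx/n0 = nx/120: 1, 0.94167…, 0.83333…, 0.75, 0.49167…, 0.09167…
R0 = Σ lx·mx = 0 + 0.59325… + 1.116667… + 1.11 + 0.801417… + 0.160417… = 3.78175…
R0 > 1, so the population is growing.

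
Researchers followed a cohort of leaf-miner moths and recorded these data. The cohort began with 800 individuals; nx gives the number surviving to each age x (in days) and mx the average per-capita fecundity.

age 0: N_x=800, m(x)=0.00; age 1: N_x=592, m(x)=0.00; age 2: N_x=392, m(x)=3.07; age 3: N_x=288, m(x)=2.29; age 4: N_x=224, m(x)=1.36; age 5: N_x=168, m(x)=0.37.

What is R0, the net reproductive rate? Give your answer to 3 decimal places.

2.787

lx = nx/n0 = nx/800: 1, 0.74, 0.49, 0.36, 0.28, 0.21
lx·mx by age: 0, 0, 1.5043, 0.8244, 0.3808, 0.0777
R0 = Σ lx·mx = 2.7872 → 2.787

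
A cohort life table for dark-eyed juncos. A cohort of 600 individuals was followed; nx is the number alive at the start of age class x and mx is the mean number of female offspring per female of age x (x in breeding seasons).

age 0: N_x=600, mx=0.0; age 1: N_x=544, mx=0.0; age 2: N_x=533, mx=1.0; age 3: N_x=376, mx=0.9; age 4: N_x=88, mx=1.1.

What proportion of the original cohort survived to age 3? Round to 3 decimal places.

0.627

l_3 = n_3/n_0 = 376/600 = 0.626667… → 0.627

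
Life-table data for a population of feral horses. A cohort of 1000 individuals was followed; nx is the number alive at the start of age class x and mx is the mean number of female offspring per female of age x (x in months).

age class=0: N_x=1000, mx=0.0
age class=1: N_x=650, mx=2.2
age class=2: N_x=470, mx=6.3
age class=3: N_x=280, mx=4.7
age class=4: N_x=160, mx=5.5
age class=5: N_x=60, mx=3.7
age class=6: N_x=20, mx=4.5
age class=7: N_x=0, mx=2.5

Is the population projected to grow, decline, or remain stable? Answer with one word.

growing

lx = nx/n0 = nx/1000: 1, 0.65, 0.47, 0.28, 0.16, 0.06, 0.02, 0
R0 = Σ lx·mx = 0 + 1.43 + 2.961 + 1.316 + 0.88 + 0.222 + 0.09 + 0 = 6.899
R0 > 1, so the population is growing.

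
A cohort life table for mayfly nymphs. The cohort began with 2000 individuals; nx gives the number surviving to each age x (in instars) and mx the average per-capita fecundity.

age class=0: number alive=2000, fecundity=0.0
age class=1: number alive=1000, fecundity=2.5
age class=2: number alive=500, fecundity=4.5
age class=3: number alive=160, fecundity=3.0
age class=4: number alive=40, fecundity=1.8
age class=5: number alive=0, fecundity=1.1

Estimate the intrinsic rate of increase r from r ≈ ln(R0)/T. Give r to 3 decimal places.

0.592

lx = nx/n0 = nx/2000: 1, 0.5, 0.25, 0.08, 0.02, 0
R0 = Σ lx·mx = 0 + 1.25 + 1.125 + 0.24 + 0.036 + 0 = 2.651
Σ x·lx·mx = 4.364; T = 4.364/2.651 = 1.64617…
r ≈ ln(R0)/T = ln(2.651)/1.64617… = 0.59225… → 0.592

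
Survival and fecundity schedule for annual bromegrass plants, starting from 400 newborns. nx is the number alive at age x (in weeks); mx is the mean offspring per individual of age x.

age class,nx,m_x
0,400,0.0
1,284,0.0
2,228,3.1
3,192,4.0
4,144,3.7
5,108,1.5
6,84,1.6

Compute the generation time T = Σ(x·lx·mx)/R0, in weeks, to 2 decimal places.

3.24

lx = nx/n0 = nx/400: 1, 0.71, 0.57, 0.48, 0.36, 0.27, 0.21
lx·mx: 0, 0, 1.767, 1.92, 1.332, 0.405, 0.336 → R0 = 5.76
x·lx·mx: 0, 0, 3.534, 5.76, 5.328, 2.025, 2.016 → Σ = 18.663
T = 18.663 / 5.76 = 3.240104… → 3.24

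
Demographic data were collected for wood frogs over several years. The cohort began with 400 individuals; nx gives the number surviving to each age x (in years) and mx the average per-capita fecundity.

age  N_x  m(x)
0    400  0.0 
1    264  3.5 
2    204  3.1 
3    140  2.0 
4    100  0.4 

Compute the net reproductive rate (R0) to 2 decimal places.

4.69

lx = nx/n0 = nx/400: 1, 0.66, 0.51, 0.35, 0.25
lx·mx by age: 0, 2.31, 1.581, 0.7, 0.1
R0 = Σ lx·mx = 4.691 → 4.69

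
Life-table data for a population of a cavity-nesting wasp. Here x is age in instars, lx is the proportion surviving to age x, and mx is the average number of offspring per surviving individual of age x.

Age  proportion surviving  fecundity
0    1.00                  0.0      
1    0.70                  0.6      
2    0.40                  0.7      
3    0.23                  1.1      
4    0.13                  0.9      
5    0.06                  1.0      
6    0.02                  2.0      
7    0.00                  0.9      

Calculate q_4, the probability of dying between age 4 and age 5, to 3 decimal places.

q_4 = (l_4 − l_5) / l_4 = (0.13 − 0.06) / 0.13
     = 0.07 / 0.13 = 0.538462… → 0.538

0.538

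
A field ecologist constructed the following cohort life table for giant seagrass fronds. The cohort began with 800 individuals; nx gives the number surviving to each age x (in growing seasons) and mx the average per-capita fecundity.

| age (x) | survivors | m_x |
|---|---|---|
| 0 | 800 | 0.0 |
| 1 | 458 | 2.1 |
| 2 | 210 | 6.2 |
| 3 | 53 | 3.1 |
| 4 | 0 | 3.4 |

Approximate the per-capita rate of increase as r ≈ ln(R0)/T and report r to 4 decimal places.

0.6642

lx = nx/n0 = nx/800: 1, 0.5725, 0.2625, 0.06625, 0
R0 = Σ lx·mx = 0 + 1.20225 + 1.6275 + 0.20538… + 0 = 3.035125
Σ x·lx·mx = 5.073375; T = 5.073375/3.035125 = 1.67155…
r ≈ ln(R0)/T = ln(3.035125)/1.67155… = 0.664204… → 0.6642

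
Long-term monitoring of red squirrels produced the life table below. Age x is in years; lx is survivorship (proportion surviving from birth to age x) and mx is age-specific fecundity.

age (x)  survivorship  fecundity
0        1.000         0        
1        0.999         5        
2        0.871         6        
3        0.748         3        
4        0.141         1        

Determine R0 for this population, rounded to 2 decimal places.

lx·mx by age: 0, 4.995, 5.226, 2.244, 0.141
R0 = Σ lx·mx = 12.606 → 12.61

12.61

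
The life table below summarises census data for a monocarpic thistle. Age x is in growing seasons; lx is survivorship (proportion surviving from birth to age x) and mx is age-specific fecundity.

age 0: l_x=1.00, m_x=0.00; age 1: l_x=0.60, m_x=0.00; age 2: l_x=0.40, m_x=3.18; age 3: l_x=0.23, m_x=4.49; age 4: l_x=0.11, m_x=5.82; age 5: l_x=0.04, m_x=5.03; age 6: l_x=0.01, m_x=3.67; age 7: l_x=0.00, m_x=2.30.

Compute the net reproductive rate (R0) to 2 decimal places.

3.18

lx·mx by age: 0, 0, 1.272, 1.0327, 0.6402, 0.2012, 0.0367, 0
R0 = Σ lx·mx = 3.1828 → 3.18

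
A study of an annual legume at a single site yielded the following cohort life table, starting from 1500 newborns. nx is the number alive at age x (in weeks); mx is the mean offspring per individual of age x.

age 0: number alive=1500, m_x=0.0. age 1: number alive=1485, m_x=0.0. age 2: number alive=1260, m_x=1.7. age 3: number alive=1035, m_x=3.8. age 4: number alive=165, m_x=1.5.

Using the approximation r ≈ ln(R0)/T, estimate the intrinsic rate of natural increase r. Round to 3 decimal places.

0.533

lx = nx/n0 = nx/1500: 1, 0.99, 0.84, 0.69, 0.11
R0 = Σ lx·mx = 0 + 0 + 1.428 + 2.622 + 0.165 = 4.215
Σ x·lx·mx = 11.382; T = 11.382/4.215 = 2.70036…
r ≈ ln(R0)/T = ln(4.215)/2.70036… = 0.53276… → 0.533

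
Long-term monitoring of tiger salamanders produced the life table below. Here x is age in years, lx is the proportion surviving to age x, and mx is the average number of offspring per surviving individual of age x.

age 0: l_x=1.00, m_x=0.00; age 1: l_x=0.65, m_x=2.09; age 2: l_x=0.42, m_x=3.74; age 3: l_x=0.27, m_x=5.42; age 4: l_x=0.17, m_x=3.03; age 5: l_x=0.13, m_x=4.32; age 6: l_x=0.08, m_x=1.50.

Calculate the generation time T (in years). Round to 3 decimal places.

2.590

lx·mx: 0, 1.3585, 1.5708, 1.4634, 0.5151, 0.5616, 0.12 → R0 = 5.5894
x·lx·mx: 0, 1.3585, 3.1416, 4.3902, 2.0604, 2.808, 0.72 → Σ = 14.4787
T = 14.4787 / 5.5894 = 2.590385… → 2.590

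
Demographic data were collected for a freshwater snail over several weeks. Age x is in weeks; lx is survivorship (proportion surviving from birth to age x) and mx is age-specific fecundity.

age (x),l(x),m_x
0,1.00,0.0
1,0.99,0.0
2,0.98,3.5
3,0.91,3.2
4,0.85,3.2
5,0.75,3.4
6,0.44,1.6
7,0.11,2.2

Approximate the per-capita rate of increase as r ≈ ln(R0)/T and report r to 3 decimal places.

R0 = Σ lx·mx = 0 + 0 + 3.43 + 2.912 + 2.72 + 2.55 + 0.704 + 0.242 = 12.558
Σ x·lx·mx = 45.144; T = 45.144/12.558 = 3.59484…
r ≈ ln(R0)/T = ln(12.558)/3.59484… = 0.70389… → 0.704

0.704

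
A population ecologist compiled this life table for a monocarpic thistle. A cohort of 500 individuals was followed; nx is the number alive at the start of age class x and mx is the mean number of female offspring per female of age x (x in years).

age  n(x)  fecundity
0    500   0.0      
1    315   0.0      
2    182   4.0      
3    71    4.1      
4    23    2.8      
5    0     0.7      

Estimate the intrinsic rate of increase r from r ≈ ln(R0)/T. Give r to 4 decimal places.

0.3239

lx = nx/n0 = nx/500: 1, 0.63, 0.364, 0.142, 0.046, 0
R0 = Σ lx·mx = 0 + 0 + 1.456 + 0.5822 + 0.1288 + 0 = 2.167
Σ x·lx·mx = 5.1738; T = 5.1738/2.167 = 2.38754…
r ≈ ln(R0)/T = ln(2.167)/2.38754… = 0.323908… → 0.3239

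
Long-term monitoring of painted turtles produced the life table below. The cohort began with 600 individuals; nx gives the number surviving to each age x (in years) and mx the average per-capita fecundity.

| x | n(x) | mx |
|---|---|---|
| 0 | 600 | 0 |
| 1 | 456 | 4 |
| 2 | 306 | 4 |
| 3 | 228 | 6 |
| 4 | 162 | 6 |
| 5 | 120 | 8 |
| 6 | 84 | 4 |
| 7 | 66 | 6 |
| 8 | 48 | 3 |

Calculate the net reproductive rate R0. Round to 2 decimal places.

lx = nx/n0 = nx/600: 1, 0.76, 0.51, 0.38, 0.27, 0.2, 0.14, 0.11, 0.08
lx·mx by age: 0, 3.04, 2.04, 2.28, 1.62, 1.6, 0.56, 0.66, 0.24
R0 = Σ lx·mx = 12.04 → 12.04

12.04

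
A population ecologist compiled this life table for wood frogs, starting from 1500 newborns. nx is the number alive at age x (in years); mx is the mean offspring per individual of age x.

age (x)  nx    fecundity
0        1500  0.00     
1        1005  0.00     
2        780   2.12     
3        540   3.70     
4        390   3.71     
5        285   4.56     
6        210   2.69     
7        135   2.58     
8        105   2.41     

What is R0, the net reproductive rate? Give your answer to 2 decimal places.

5.04

lx = nx/n0 = nx/1500: 1, 0.67, 0.52, 0.36, 0.26, 0.19, 0.14, 0.09, 0.07
lx·mx by age: 0, 0, 1.1024, 1.332, 0.9646, 0.8664, 0.3766, 0.2322, 0.1687
R0 = Σ lx·mx = 5.0429 → 5.04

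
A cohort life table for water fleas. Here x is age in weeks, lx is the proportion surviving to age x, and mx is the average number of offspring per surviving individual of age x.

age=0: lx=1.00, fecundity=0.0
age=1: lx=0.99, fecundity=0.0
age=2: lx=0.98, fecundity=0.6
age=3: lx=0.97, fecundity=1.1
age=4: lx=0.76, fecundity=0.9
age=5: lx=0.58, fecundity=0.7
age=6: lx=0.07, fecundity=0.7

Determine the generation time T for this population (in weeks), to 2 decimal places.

3.38

lx·mx: 0, 0, 0.588, 1.067, 0.684, 0.406, 0.049 → R0 = 2.794
x·lx·mx: 0, 0, 1.176, 3.201, 2.736, 2.03, 0.294 → Σ = 9.437
T = 9.437 / 2.794 = 3.377595… → 3.38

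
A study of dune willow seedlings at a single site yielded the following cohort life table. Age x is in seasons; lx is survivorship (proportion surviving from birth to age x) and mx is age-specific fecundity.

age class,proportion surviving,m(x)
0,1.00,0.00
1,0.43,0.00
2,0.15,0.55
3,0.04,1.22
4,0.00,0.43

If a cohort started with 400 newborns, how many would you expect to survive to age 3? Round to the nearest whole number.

16

Expected survivors = N0 · l_3 = 400 × 0.04 = 16 → 16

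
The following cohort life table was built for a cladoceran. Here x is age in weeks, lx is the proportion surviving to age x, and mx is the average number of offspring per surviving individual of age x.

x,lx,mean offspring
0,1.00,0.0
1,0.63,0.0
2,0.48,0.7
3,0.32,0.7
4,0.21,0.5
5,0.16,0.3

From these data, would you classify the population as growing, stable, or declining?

declining

R0 = Σ lx·mx = 0 + 0 + 0.336 + 0.224 + 0.105 + 0.048 = 0.713
R0 < 1, so the population is declining.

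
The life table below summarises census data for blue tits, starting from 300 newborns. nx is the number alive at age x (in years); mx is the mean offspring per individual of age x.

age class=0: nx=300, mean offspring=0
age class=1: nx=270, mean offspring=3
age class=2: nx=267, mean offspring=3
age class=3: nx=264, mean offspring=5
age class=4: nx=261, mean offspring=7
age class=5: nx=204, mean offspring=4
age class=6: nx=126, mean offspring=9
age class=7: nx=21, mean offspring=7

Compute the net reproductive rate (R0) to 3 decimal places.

lx = nx/n0 = nx/300: 1, 0.9, 0.89, 0.88, 0.87, 0.68, 0.42, 0.07
lx·mx by age: 0, 2.7, 2.67, 4.4, 6.09, 2.72, 3.78, 0.49
R0 = Σ lx·mx = 22.85 → 22.850

22.850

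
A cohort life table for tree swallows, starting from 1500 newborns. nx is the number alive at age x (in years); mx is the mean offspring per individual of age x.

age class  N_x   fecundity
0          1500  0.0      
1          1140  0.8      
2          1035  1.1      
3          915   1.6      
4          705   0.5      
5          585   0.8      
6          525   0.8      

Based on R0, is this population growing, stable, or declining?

growing

lx = nx/n0 = nx/1500: 1, 0.76, 0.69, 0.61, 0.47, 0.39, 0.35
R0 = Σ lx·mx = 0 + 0.608 + 0.759 + 0.976 + 0.235 + 0.312 + 0.28 = 3.17
R0 > 1, so the population is growing.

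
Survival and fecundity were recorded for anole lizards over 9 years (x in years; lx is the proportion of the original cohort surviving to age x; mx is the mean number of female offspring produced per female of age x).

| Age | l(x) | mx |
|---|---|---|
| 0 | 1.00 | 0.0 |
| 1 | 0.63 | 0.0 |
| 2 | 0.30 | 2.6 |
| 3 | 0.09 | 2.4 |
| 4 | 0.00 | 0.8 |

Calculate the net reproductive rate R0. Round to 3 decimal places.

0.996

lx·mx by age: 0, 0, 0.78, 0.216, 0
R0 = Σ lx·mx = 0.996 → 0.996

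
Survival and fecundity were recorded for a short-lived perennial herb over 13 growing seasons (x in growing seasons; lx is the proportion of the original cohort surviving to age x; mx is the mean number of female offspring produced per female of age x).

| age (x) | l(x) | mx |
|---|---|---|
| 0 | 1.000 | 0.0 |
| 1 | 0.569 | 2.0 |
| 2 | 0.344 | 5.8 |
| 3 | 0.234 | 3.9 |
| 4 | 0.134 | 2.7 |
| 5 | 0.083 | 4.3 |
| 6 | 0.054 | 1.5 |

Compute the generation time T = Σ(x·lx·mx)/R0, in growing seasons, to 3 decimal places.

lx·mx: 0, 1.138, 1.9952, 0.9126, 0.3618, 0.3569, 0.081 → R0 = 4.8455
x·lx·mx: 0, 1.138, 3.9904, 2.7378, 1.4472, 1.7845, 0.486 → Σ = 11.5839
T = 11.5839 / 4.8455 = 2.390651… → 2.391

2.391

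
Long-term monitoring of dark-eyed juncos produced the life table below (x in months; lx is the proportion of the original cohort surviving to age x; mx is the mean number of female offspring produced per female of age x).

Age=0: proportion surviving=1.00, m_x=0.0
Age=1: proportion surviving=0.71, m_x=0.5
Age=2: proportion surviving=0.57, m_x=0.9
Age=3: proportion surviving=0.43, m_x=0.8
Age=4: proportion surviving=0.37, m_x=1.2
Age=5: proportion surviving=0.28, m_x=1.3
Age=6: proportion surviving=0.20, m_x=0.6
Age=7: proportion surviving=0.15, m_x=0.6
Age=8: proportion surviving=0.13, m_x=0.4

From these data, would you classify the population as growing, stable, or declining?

R0 = Σ lx·mx = 0 + 0.355 + 0.513 + 0.344 + 0.444 + 0.364 + 0.12 + 0.09 + 0.052 = 2.282
R0 > 1, so the population is growing.

growing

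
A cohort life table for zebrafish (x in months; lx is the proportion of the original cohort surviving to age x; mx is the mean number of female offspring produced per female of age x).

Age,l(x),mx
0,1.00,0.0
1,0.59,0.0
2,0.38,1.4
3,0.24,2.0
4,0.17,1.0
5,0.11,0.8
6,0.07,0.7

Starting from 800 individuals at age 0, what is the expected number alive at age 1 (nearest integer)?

472

Expected survivors = N0 · l_1 = 800 × 0.59 = 472 → 472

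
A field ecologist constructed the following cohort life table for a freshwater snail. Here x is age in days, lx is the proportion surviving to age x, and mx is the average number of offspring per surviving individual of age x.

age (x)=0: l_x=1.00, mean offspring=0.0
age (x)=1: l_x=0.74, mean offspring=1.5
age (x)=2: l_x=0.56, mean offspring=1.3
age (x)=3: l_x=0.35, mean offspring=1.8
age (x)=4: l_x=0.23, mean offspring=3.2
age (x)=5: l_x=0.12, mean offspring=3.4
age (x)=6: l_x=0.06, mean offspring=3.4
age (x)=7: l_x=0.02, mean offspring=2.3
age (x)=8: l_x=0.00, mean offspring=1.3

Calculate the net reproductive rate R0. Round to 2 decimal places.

lx·mx by age: 0, 1.11, 0.728, 0.63, 0.736, 0.408, 0.204, 0.046, 0
R0 = Σ lx·mx = 3.862 → 3.86

3.86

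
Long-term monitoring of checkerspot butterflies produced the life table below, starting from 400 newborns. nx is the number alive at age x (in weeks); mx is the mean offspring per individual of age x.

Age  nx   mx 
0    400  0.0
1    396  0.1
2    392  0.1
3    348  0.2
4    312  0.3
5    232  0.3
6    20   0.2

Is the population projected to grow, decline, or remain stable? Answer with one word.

lx = nx/n0 = nx/400: 1, 0.99, 0.98, 0.87, 0.78, 0.58, 0.05
R0 = Σ lx·mx = 0 + 0.099 + 0.098 + 0.174 + 0.234 + 0.174 + 0.01 = 0.789
R0 < 1, so the population is declining.

declining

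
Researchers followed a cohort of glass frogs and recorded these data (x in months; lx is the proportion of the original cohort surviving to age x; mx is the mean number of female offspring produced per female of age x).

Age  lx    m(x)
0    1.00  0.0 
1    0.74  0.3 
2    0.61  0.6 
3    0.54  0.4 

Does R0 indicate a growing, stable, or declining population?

R0 = Σ lx·mx = 0 + 0.222 + 0.366 + 0.216 = 0.804
R0 < 1, so the population is declining.

declining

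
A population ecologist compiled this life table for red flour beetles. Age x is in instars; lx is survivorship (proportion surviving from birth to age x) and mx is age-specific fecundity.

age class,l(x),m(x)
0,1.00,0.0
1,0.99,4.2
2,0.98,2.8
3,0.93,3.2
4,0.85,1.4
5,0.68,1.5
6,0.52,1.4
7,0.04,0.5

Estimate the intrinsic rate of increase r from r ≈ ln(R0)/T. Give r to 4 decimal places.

R0 = Σ lx·mx = 0 + 4.158 + 2.744 + 2.976 + 1.19 + 1.02 + 0.728 + 0.02 = 12.836
Σ x·lx·mx = 32.942; T = 32.942/12.836 = 2.56638…
r ≈ ln(R0)/T = ln(12.836)/2.56638… = 0.994497… → 0.9945

0.9945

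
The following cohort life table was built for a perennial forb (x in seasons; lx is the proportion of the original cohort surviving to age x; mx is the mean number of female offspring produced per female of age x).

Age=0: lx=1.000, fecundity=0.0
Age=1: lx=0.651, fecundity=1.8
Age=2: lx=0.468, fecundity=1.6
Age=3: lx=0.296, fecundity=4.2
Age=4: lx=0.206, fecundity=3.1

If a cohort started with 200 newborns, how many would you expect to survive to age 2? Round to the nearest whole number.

94

Expected survivors = N0 · l_2 = 200 × 0.468 = 93.6 → 94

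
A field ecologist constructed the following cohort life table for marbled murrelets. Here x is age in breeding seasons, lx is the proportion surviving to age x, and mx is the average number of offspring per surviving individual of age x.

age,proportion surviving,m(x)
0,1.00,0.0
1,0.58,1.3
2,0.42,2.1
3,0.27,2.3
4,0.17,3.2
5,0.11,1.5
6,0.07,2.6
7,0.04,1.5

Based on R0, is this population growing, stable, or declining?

R0 = Σ lx·mx = 0 + 0.754 + 0.882 + 0.621 + 0.544 + 0.165 + 0.182 + 0.06 = 3.208
R0 > 1, so the population is growing.

growing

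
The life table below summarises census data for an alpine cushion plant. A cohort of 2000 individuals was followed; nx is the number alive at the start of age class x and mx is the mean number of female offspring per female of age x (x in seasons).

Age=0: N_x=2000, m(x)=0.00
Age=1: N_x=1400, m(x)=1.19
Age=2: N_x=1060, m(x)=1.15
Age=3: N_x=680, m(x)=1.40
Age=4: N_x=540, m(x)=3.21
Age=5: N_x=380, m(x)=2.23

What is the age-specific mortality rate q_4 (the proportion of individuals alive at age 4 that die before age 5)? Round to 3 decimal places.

0.296

lx = nx/n0 = nx/2000: 1, 0.7, 0.53, 0.34, 0.27, 0.19
q_4 = (l_4 − l_5) / l_4 = (0.27 − 0.19) / 0.27
     = 0.08 / 0.27 = 0.296296… → 0.296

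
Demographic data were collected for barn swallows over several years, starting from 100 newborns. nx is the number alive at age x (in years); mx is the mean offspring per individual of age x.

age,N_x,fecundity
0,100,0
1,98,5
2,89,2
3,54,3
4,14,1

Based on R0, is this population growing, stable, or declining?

growing

lx = nx/n0 = nx/100: 1, 0.98, 0.89, 0.54, 0.14
R0 = Σ lx·mx = 0 + 4.9 + 1.78 + 1.62 + 0.14 = 8.44
R0 > 1, so the population is growing.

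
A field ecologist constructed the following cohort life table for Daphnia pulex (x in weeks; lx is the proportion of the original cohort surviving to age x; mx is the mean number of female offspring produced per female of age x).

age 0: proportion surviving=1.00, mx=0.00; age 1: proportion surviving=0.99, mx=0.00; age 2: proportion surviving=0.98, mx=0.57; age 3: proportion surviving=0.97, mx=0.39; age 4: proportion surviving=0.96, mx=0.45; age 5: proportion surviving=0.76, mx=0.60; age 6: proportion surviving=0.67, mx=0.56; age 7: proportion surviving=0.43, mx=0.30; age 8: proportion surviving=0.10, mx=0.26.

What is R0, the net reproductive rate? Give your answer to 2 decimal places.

lx·mx by age: 0, 0, 0.5586, 0.3783, 0.432, 0.456, 0.3752, 0.129, 0.026
R0 = Σ lx·mx = 2.3551 → 2.36

2.36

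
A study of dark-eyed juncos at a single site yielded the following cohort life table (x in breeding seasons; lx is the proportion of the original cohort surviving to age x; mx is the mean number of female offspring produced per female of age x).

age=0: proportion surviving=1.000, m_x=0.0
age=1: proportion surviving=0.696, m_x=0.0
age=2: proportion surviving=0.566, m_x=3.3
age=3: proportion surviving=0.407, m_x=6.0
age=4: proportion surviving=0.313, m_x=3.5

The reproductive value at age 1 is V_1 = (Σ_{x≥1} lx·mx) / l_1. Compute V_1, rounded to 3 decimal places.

7.766

lx·mx for x ≥ 1: 0, 1.8678, 2.442, 1.0955 → sum = 5.4053
V_1 = 5.4053 / l_1 = 5.4053 / 0.696 = 7.766236… → 7.766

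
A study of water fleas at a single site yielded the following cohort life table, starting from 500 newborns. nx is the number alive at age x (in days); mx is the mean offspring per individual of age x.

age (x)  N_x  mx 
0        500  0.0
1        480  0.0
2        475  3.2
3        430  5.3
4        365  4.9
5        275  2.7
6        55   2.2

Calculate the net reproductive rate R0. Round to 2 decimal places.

12.90

lx = nx/n0 = nx/500: 1, 0.96, 0.95, 0.86, 0.73, 0.55, 0.11
lx·mx by age: 0, 0, 3.04, 4.558, 3.577, 1.485, 0.242
R0 = Σ lx·mx = 12.902 → 12.90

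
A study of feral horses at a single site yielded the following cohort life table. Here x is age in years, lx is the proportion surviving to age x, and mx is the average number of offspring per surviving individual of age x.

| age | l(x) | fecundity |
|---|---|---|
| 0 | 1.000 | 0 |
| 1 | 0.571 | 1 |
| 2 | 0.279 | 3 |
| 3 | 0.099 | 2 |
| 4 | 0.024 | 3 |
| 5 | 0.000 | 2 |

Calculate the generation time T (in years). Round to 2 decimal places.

1.86

lx·mx: 0, 0.571, 0.837, 0.198, 0.072, 0 → R0 = 1.678
x·lx·mx: 0, 0.571, 1.674, 0.594, 0.288, 0 → Σ = 3.127
T = 3.127 / 1.678 = 1.863528… → 1.86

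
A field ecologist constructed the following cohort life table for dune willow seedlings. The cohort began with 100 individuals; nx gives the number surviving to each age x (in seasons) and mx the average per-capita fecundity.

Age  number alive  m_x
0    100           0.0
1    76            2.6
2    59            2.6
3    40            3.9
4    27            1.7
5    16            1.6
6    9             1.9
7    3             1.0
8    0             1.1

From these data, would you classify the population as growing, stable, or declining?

growing

lx = nx/n0 = nx/100: 1, 0.76, 0.59, 0.4, 0.27, 0.16, 0.09, 0.03, 0
R0 = Σ lx·mx = 0 + 1.976 + 1.534 + 1.56 + 0.459 + 0.256 + 0.171 + 0.03 + 0 = 5.986
R0 > 1, so the population is growing.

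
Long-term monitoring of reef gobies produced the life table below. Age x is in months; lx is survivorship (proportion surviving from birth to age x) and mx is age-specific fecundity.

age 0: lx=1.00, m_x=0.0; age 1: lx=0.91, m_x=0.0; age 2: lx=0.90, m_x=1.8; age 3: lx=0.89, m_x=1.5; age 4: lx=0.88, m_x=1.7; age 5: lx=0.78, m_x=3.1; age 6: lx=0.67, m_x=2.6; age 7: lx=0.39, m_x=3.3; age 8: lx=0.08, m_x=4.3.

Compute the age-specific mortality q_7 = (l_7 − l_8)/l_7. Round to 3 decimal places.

q_7 = (l_7 − l_8) / l_7 = (0.39 − 0.08) / 0.39
     = 0.31 / 0.39 = 0.794872… → 0.795

0.795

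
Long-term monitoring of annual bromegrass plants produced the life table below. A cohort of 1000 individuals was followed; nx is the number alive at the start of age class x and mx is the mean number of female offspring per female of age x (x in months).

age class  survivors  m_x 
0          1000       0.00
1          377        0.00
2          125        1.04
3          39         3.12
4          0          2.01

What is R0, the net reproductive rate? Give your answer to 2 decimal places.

lx = nx/n0 = nx/1000: 1, 0.377, 0.125, 0.039, 0
lx·mx by age: 0, 0, 0.13, 0.12168, 0
R0 = Σ lx·mx = 0.25168 → 0.25

0.25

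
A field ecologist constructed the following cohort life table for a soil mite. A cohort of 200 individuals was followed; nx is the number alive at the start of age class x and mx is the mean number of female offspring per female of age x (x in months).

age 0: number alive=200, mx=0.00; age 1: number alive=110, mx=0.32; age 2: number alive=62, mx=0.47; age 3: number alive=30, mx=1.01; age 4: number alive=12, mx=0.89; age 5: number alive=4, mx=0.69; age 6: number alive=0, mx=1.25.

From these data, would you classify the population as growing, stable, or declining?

declining

lx = nx/n0 = nx/200: 1, 0.55, 0.31, 0.15, 0.06, 0.02, 0
R0 = Σ lx·mx = 0 + 0.176 + 0.1457 + 0.1515 + 0.0534 + 0.0138 + 0 = 0.5404
R0 < 1, so the population is declining.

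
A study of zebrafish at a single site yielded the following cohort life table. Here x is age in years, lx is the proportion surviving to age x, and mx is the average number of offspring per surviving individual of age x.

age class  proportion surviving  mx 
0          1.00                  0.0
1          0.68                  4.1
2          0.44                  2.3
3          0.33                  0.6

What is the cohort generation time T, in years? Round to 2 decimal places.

1.35

lx·mx: 0, 2.788, 1.012, 0.198 → R0 = 3.998
x·lx·mx: 0, 2.788, 2.024, 0.594 → Σ = 5.406
T = 5.406 / 3.998 = 1.352176… → 1.35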